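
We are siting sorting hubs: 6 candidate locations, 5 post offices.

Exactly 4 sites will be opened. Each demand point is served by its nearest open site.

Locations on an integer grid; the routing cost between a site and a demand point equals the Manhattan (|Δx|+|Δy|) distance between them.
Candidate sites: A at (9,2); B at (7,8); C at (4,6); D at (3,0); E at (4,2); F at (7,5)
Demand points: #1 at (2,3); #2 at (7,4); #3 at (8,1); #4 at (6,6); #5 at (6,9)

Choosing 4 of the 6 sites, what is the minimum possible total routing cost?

10

Open {A, B, E, F}.
  #1→E 3, #2→F 1, #3→A 2, #4→F 2, #5→B 2  ⇒ total 10.
Compare {A, B, D, F}: total 11.
Compare {A, B, C, F}: total 12.
No size-4 selection does better; minimum is 10.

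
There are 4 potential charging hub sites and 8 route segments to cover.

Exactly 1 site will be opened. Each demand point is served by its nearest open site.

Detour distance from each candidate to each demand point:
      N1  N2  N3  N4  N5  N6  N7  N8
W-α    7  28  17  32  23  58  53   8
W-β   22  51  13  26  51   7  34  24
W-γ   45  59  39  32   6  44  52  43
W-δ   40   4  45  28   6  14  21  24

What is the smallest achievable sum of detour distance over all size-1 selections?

182

Open {W-δ}.
  N1→W-δ 40, N2→W-δ 4, N3→W-δ 45, N4→W-δ 28, N5→W-δ 6, N6→W-δ 14, N7→W-δ 21, N8→W-δ 24  ⇒ total 182.
Compare {W-α}: total 226.
Compare {W-β}: total 228.
No size-1 selection does better; minimum is 182.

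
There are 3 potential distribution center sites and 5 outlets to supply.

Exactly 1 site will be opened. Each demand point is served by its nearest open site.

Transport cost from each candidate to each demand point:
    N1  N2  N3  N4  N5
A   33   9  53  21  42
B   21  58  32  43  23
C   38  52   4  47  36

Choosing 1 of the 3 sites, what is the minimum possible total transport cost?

158

Open {A}.
  N1→A 33, N2→A 9, N3→A 53, N4→A 21, N5→A 42  ⇒ total 158.
Compare {B}: total 177.
Compare {C}: total 177.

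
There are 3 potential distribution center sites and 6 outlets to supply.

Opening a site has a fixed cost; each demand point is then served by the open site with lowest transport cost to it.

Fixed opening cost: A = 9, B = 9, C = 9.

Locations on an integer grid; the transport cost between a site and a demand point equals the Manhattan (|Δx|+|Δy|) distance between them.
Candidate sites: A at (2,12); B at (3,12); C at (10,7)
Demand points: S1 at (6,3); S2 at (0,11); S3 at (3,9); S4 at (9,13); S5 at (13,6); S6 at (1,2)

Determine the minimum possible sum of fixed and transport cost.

55

Open {A, C}: assign each demand point to its cheapest open site.
  S1→C 8, S2→A 3, S3→A 4, S4→C 7, S5→C 4, S6→A 11
  transport cost 37, fixed 18 → total 55.
Compare {B, C}: transport cost 38 + fixed 18 = 56.
Compare {B}: transport cost 54 + fixed 9 = 63.
Compare {A, B, C}: transport cost 36 + fixed 27 = 63.
All other subsets cost ≥ 56. Minimum total cost: 55.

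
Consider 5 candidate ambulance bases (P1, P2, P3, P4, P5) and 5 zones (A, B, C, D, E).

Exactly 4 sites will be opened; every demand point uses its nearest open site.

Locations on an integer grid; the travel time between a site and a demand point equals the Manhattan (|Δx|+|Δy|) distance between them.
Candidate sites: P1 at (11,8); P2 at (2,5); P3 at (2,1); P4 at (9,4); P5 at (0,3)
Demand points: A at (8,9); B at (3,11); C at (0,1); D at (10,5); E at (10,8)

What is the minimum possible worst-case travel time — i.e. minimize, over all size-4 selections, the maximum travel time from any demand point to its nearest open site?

Open {P1, P2, P3, P4}.
  Farthest demand point is B at travel time 7 (to P2); all others are ≤ 7.
With {P1, P2, P3, P5} the worst case is 7.
With {P1, P2, P4, P5} the worst case is 7.
No size-4 selection achieves below 7.

7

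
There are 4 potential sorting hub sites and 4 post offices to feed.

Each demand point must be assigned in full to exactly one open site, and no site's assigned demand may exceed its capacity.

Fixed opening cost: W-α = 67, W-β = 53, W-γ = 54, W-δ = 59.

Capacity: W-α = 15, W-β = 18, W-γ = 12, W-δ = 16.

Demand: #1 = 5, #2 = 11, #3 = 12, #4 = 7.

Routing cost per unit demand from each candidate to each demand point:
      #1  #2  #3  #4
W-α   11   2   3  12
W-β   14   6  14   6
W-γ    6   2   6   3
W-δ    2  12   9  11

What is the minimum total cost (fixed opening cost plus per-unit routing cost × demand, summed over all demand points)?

Open {W-α, W-γ, W-δ}; cheapest assignment that respects the capacities:
  W-α (cap 15, load 12): #3 — cost 12×3 = 36
  W-γ (cap 12, load 11): #2 — cost 11×2 = 22
  W-δ (cap 16, load 12): #1, #4 — cost 5×2 + 7×11 = 87
  Shipping 145, fixed 180 → total 325.
  Any other capacity-feasible assignment to {W-α, W-γ, W-δ} ships for at least 145.
Compare {W-α, W-β, W-γ}: its best feasible assignment gives total 327.
Compare {W-α, W-β, W-δ}: its best feasible assignment gives total 333.
Every other set of open sites that can feasibly serve all demand totals ≥ 327 even under its best assignment. Minimum: 325.

325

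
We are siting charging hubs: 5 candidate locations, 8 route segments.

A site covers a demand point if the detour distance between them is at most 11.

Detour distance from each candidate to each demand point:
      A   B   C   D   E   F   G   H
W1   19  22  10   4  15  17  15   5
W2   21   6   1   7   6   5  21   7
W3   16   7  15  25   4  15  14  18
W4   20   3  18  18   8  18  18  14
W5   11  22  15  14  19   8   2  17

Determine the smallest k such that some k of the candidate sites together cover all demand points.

Coverage sets (demand points within 11 of each site):
  W1: {C, D, H}
  W2: {B, C, D, E, F, H}
  W3: {B, E}
  W4: {B, E}
  W5: {A, F, G}
No single site covers all 8 demand points.
But {W2, W5} covers everything, so the minimum is 2.

2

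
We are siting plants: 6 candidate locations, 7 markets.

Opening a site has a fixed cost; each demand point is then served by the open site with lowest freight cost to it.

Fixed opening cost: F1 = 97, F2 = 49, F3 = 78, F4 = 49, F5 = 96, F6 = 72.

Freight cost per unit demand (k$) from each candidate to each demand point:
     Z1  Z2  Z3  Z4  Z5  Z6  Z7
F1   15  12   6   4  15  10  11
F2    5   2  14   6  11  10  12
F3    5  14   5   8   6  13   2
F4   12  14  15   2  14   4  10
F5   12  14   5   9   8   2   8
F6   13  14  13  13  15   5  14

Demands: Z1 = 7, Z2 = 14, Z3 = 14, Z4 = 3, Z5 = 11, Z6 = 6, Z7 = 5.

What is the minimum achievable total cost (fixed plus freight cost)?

414

Open {F2, F3}: assign each demand point to its cheapest open site.
  Z1→F2 7×5=35, Z2→F2 14×2=28, Z3→F3 14×5=70, Z4→F2 3×6=18, Z5→F3 11×6=66, Z6→F2 6×10=60, Z7→F3 5×2=10
  freight cost 287, fixed 127 → total 414.
Compare {F2, F3, F4}: freight cost 239 + fixed 176 = 415.
Compare {F2, F5}: freight cost 291 + fixed 145 = 436.
Compare {F2, F3, F6}: freight cost 257 + fixed 199 = 456.
All other subsets cost ≥ 415. Minimum total cost: 414.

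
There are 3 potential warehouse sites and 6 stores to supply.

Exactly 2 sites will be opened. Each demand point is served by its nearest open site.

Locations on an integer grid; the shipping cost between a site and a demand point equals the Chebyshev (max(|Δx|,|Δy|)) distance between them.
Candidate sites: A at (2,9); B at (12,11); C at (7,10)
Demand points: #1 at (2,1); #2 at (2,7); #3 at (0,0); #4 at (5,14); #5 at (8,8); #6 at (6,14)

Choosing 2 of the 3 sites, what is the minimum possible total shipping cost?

Open {A, C}.
  #1→A 8, #2→A 2, #3→A 9, #4→C 4, #5→C 2, #6→C 4  ⇒ total 29.
Compare {A, B}: total 33.
Compare {B, C}: total 34.

29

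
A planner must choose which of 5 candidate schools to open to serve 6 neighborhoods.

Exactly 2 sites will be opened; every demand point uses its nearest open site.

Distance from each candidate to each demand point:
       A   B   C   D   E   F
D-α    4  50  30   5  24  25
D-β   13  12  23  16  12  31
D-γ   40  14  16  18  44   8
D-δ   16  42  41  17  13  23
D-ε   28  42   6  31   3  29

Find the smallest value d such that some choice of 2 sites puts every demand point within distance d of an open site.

Open {D-β, D-γ}.
  Farthest demand point is C at distance 16 (to D-γ); all others are ≤ 16.
With {D-γ, D-δ} the worst case is 17.
With {D-β, D-δ} the worst case is 23.
No size-2 selection achieves below 16.

16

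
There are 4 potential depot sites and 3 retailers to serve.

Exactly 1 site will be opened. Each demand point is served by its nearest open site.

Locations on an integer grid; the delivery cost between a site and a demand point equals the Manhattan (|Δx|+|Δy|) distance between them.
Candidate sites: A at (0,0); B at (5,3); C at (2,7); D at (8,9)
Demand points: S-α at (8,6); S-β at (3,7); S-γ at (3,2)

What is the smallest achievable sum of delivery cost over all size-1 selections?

14

Open {C}.
  S-α→C 7, S-β→C 1, S-γ→C 6  ⇒ total 14.
Compare {B}: total 15.
Compare {D}: total 22.
No size-1 selection does better; minimum is 14.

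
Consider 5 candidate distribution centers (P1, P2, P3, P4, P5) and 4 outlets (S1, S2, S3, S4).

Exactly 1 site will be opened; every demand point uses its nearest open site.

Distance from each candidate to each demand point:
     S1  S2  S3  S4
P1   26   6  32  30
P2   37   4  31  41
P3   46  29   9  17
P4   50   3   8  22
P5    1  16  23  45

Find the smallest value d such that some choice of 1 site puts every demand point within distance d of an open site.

32

Open {P1}.
  Farthest demand point is S3 at distance 32 (to P1); all others are ≤ 32.
With {P2} the worst case is 41.
With {P5} the worst case is 45.
No size-1 selection achieves below 32.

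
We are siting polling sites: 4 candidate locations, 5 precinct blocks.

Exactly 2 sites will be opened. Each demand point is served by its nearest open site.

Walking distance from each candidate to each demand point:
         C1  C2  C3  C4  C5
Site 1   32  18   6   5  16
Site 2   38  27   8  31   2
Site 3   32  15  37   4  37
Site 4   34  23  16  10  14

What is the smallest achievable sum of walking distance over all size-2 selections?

61

Open {Site 2, Site 3}.
  C1→Site 3 32, C2→Site 3 15, C3→Site 2 8, C4→Site 3 4, C5→Site 2 2  ⇒ total 61.
Compare {Site 1, Site 2}: total 63.
Compare {Site 1, Site 3}: total 73.
No size-2 selection does better; minimum is 61.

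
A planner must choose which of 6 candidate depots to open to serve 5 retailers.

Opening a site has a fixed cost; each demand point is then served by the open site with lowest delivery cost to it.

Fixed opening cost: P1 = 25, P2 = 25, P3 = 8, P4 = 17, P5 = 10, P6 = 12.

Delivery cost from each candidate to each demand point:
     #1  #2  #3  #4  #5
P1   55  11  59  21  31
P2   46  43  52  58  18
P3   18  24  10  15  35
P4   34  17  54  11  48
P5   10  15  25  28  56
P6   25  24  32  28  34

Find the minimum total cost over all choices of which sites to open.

103

Open {P3, P5}: assign each demand point to its cheapest open site.
  #1→P5 10, #2→P5 15, #3→P3 10, #4→P3 15, #5→P3 35
  delivery cost 85, fixed 18 → total 103.
Compare {P3}: delivery cost 102 + fixed 8 = 110.
Compare {P2, P3, P5}: delivery cost 68 + fixed 43 = 111.
Compare {P3, P5, P6}: delivery cost 84 + fixed 30 = 114.
All other subsets cost ≥ 110. Minimum total cost: 103.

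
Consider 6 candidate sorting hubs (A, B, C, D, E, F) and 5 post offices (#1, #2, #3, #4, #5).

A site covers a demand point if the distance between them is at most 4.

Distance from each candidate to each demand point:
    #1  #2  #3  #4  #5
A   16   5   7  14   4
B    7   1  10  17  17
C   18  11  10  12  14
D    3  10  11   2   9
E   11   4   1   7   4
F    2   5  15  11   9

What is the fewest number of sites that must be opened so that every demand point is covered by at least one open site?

Coverage sets (demand points within 4 of each site):
  A: {#5}
  B: {#2}
  C: {}
  D: {#1, #4}
  E: {#2, #3, #5}
  F: {#1}
No single site covers all 5 demand points.
But {D, E} covers everything, so the minimum is 2.

2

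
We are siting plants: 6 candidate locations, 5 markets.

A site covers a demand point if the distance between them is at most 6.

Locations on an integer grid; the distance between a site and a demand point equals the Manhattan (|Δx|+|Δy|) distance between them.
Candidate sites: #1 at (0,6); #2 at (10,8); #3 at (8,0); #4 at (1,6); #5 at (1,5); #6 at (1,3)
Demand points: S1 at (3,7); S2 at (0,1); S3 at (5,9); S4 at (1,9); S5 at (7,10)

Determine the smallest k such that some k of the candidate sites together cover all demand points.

Coverage sets (demand points within 6 of each site):
  #1: {S1, S2, S4}
  #2: {S3, S5}
  #3: {}
  #4: {S1, S2, S4}
  #5: {S1, S2, S4}
  #6: {S1, S2, S4}
No single site covers all 5 demand points.
But {#1, #2} covers everything, so the minimum is 2.

2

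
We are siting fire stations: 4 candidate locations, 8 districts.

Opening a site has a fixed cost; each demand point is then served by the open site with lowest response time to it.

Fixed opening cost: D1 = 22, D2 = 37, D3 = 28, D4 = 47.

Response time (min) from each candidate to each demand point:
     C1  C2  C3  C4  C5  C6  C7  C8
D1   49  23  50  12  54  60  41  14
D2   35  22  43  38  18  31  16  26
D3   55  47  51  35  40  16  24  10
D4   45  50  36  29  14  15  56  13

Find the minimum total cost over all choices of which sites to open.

250

Open {D1, D2}: assign each demand point to its cheapest open site.
  C1→D2 35, C2→D2 22, C3→D2 43, C4→D1 12, C5→D2 18, C6→D2 31, C7→D2 16, C8→D1 14
  response time 191, fixed 59 → total 250.
Compare {D1, D2, D3}: response time 172 + fixed 87 = 259.
Compare {D2, D3}: response time 195 + fixed 65 = 260.
Compare {D2, D4}: response time 180 + fixed 84 = 264.
All other subsets cost ≥ 259. Minimum total cost: 250.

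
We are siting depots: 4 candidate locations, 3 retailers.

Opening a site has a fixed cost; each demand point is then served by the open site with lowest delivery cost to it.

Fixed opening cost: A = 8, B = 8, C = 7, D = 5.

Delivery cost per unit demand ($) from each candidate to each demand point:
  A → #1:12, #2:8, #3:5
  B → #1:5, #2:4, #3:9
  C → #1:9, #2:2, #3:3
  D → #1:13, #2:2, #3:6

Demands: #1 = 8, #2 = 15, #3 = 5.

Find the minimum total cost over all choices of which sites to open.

100

Open {B, C}: assign each demand point to its cheapest open site.
  #1→B 8×5=40, #2→C 15×2=30, #3→C 5×3=15
  delivery cost 85, fixed 15 → total 100.
Compare {B, C, D}: delivery cost 85 + fixed 20 = 105.
Compare {A, B, C}: delivery cost 85 + fixed 23 = 108.
Compare {B, D}: delivery cost 100 + fixed 13 = 113.
All other subsets cost ≥ 105. Minimum total cost: 100.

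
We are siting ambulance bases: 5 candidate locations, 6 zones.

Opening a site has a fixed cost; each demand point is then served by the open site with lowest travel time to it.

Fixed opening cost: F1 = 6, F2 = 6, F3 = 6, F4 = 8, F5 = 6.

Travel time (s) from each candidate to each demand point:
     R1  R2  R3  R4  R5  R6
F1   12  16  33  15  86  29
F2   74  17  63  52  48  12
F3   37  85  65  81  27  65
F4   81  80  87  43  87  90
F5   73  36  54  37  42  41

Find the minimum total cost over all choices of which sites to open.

133

Open {F1, F2, F3}: assign each demand point to its cheapest open site.
  R1→F1 12, R2→F1 16, R3→F1 33, R4→F1 15, R5→F3 27, R6→F2 12
  travel time 115, fixed 18 → total 133.
Compare {F1, F2, F3, F5}: travel time 115 + fixed 24 = 139.
Compare {F1, F2, F3, F4}: travel time 115 + fixed 26 = 141.
Compare {F1, F3}: travel time 132 + fixed 12 = 144.
All other subsets cost ≥ 139. Minimum total cost: 133.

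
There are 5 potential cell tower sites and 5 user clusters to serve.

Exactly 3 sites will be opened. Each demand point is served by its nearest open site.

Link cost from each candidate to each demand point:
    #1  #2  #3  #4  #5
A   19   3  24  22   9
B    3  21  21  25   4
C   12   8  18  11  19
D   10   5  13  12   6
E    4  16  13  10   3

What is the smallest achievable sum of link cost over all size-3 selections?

Open {A, B, E}.
  #1→B 3, #2→A 3, #3→E 13, #4→E 10, #5→E 3  ⇒ total 32.
Compare {A, C, E}: total 33.
Compare {A, D, E}: total 33.
No size-3 selection does better; minimum is 32.

32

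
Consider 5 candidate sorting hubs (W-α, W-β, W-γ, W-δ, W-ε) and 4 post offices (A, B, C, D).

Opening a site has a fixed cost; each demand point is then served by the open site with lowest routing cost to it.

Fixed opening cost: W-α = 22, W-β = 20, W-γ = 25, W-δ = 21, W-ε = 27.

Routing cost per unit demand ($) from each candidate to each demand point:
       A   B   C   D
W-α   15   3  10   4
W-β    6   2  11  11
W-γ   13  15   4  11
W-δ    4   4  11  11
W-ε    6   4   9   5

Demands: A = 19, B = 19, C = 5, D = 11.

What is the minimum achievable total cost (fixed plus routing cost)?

Open {W-α, W-γ, W-δ}: assign each demand point to its cheapest open site.
  A→W-δ 19×4=76, B→W-α 19×3=57, C→W-γ 5×4=20, D→W-α 11×4=44
  routing cost 197, fixed 68 → total 265.
Compare {W-α, W-β, W-γ, W-δ}: routing cost 178 + fixed 88 = 266.
Compare {W-α, W-δ}: routing cost 227 + fixed 43 = 270.
Compare {W-α, W-β, W-δ}: routing cost 208 + fixed 63 = 271.
All other subsets cost ≥ 266. Minimum total cost: 265.

265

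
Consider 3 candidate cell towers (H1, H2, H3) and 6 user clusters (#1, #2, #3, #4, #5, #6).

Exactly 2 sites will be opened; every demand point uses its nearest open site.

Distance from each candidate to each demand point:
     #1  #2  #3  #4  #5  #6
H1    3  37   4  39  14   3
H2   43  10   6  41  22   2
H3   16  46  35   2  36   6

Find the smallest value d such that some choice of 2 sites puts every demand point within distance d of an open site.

Open {H2, H3}.
  Farthest demand point is #5 at distance 22 (to H2); all others are ≤ 22.
With {H1, H3} the worst case is 37.
With {H1, H2} the worst case is 39.
No size-2 selection achieves below 22.

22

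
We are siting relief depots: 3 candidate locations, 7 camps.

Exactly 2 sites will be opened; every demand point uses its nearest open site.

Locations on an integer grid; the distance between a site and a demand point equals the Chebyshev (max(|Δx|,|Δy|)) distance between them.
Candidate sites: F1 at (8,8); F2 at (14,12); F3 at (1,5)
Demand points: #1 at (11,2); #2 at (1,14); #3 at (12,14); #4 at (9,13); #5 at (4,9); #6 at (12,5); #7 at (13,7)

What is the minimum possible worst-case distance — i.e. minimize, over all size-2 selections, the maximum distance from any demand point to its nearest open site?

7

Open {F1, F2}.
  Farthest demand point is #2 at distance 7 (to F1); all others are ≤ 7.
With {F1, F3} the worst case is 7.
With {F2, F3} the worst case is 10.
No size-2 selection achieves below 7.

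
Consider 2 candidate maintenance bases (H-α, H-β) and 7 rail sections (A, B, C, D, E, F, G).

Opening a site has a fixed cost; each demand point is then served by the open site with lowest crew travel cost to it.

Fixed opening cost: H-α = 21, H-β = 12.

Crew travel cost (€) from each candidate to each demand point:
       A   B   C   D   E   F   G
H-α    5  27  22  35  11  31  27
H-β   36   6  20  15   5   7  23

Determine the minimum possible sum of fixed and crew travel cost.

114

Open {H-α, H-β}: assign each demand point to its cheapest open site.
  A→H-α 5, B→H-β 6, C→H-β 20, D→H-β 15, E→H-β 5, F→H-β 7, G→H-β 23
  crew travel cost 81, fixed 33 → total 114.
Compare {H-β}: crew travel cost 112 + fixed 12 = 124.
Compare {H-α}: crew travel cost 158 + fixed 21 = 179.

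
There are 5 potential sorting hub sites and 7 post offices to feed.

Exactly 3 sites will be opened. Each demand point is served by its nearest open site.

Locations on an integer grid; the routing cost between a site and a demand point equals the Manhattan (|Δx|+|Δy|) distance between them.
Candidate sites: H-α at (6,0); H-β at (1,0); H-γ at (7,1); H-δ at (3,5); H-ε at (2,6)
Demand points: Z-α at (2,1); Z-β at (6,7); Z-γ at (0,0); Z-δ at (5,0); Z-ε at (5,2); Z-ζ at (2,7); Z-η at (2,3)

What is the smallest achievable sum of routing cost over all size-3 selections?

Open {H-α, H-β, H-ε}.
  Z-α→H-β 2, Z-β→H-ε 5, Z-γ→H-β 1, Z-δ→H-α 1, Z-ε→H-α 3, Z-ζ→H-ε 1, Z-η→H-ε 3  ⇒ total 16.
Compare {H-α, H-β, H-δ}: total 18.
Compare {H-β, H-γ, H-ε}: total 18.
No size-3 selection does better; minimum is 16.

16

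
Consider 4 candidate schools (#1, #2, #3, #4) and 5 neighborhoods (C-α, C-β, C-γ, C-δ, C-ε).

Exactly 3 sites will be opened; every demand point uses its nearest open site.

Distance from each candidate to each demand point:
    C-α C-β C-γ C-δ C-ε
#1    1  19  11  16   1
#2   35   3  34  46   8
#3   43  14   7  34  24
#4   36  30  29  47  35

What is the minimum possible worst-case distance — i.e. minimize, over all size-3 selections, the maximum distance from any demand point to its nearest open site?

Open {#1, #2, #3}.
  Farthest demand point is C-δ at distance 16 (to #1); all others are ≤ 16.
With {#1, #2, #4} the worst case is 16.
With {#1, #3, #4} the worst case is 16.
No size-3 selection achieves below 16.

16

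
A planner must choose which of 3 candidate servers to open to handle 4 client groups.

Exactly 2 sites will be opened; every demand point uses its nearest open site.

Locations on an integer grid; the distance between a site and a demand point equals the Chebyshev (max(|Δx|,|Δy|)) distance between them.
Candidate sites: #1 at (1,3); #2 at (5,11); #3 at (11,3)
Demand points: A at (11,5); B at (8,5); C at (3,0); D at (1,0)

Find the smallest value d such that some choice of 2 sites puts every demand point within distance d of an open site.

3

Open {#1, #3}.
  Farthest demand point is B at distance 3 (to #3); all others are ≤ 3.
With {#1, #2} the worst case is 6.
With {#2, #3} the worst case is 10.
No size-2 selection achieves below 3.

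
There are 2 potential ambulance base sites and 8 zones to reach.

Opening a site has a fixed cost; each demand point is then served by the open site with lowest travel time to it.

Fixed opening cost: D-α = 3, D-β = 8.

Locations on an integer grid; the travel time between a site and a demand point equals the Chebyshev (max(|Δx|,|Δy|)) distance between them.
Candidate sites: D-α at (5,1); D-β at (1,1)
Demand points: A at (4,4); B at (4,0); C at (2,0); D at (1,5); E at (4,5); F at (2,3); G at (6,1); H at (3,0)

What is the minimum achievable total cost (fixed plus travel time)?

24

Open {D-α}: assign each demand point to its cheapest open site.
  A→D-α 3, B→D-α 1, C→D-α 3, D→D-α 4, E→D-α 4, F→D-α 3, G→D-α 1, H→D-α 2
  travel time 21, fixed 3 → total 24.
Compare {D-α, D-β}: travel time 18 + fixed 11 = 29.
Compare {D-β}: travel time 24 + fixed 8 = 32.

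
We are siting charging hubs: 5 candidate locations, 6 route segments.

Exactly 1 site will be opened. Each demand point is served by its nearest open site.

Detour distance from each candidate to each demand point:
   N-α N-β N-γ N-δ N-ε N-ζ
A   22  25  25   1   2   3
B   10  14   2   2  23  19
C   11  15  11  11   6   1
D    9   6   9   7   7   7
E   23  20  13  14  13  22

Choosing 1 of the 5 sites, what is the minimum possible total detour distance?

Open {D}.
  N-α→D 9, N-β→D 6, N-γ→D 9, N-δ→D 7, N-ε→D 7, N-ζ→D 7  ⇒ total 45.
Compare {C}: total 55.
Compare {B}: total 70.
No size-1 selection does better; minimum is 45.

45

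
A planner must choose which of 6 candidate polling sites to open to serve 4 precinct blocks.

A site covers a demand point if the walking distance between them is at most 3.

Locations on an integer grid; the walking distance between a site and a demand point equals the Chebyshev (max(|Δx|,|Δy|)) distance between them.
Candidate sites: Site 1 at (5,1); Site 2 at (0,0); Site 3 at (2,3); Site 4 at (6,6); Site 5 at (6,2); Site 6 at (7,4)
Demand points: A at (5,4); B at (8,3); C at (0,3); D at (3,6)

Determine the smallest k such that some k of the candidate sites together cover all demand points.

2

Coverage sets (demand points within 3 of each site):
  Site 1: {A, B}
  Site 2: {C}
  Site 3: {A, C, D}
  Site 4: {A, B, D}
  Site 5: {A, B}
  Site 6: {A, B}
No single site covers all 4 demand points.
But {Site 1, Site 3} covers everything, so the minimum is 2.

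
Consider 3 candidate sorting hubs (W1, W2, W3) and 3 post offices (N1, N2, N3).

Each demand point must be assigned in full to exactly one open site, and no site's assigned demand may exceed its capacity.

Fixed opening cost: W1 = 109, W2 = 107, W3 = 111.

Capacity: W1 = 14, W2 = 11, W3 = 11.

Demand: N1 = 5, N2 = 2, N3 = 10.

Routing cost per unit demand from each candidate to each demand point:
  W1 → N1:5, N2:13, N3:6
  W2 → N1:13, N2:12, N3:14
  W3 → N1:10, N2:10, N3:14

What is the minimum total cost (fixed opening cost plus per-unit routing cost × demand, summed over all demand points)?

Open {W1, W3}; cheapest assignment that respects the capacities:
  W1 (cap 14, load 10): N3 — cost 10×6 = 60
  W3 (cap 11, load 7): N1, N2 — cost 5×10 + 2×10 = 70
  Shipping 130, fixed 220 → total 350.
  Any other capacity-feasible assignment to {W1, W3} ships for at least 130.
Compare {W1, W2}: its best feasible assignment gives total 365.
Compare {W2, W3}: its best feasible assignment gives total 428.
Every other set of open sites that can feasibly serve all demand totals ≥ 365 even under its best assignment. Minimum: 350.

350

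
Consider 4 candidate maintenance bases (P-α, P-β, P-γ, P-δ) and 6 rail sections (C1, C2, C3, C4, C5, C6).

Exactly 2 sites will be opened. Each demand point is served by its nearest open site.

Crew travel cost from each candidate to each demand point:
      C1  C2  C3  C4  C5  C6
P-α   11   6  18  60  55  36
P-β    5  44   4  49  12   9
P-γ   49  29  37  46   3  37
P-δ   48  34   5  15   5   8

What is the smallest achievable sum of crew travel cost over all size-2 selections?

50

Open {P-α, P-δ}.
  C1→P-α 11, C2→P-α 6, C3→P-δ 5, C4→P-δ 15, C5→P-δ 5, C6→P-δ 8  ⇒ total 50.
Compare {P-β, P-δ}: total 71.
Compare {P-α, P-β}: total 85.
No size-2 selection does better; minimum is 50.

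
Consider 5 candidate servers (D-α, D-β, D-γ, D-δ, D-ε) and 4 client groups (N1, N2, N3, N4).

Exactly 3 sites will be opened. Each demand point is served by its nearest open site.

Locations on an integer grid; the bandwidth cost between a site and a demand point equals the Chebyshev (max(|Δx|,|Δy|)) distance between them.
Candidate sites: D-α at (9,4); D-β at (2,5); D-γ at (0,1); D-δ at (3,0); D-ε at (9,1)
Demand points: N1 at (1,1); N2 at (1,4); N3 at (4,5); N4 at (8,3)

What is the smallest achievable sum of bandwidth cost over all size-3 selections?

Open {D-α, D-β, D-γ}.
  N1→D-γ 1, N2→D-β 1, N3→D-β 2, N4→D-α 1  ⇒ total 5.
Compare {D-α, D-β, D-δ}: total 6.
Compare {D-β, D-γ, D-ε}: total 6.
No size-3 selection does better; minimum is 5.

5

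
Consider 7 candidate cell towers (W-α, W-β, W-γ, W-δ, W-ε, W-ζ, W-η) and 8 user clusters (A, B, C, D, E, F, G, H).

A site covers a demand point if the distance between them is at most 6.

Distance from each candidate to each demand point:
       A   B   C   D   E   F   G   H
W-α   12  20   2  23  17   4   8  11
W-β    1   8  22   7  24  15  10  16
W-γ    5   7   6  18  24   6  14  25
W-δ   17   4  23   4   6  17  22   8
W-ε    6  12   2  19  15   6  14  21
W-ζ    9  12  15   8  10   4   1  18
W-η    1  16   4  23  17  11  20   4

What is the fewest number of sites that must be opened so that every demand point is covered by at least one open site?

3

Coverage sets (demand points within 6 of each site):
  W-α: {C, F}
  W-β: {A}
  W-γ: {A, C, F}
  W-δ: {B, D, E}
  W-ε: {A, C, F}
  W-ζ: {F, G}
  W-η: {A, C, H}
No 2 sites suffice: every size-2 union leaves at least one demand point uncovered.
But {W-δ, W-ζ, W-η} covers everything, so the minimum is 3.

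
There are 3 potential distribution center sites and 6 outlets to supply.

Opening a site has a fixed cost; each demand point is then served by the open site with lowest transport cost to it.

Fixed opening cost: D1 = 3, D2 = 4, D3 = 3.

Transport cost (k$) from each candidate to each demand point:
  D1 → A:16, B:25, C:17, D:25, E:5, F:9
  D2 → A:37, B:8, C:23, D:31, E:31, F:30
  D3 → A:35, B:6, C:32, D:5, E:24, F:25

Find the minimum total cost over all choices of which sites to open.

Open {D1, D3}: assign each demand point to its cheapest open site.
  A→D1 16, B→D3 6, C→D1 17, D→D3 5, E→D1 5, F→D1 9
  transport cost 58, fixed 6 → total 64.
Compare {D1, D2, D3}: transport cost 58 + fixed 10 = 68.
Compare {D1, D2}: transport cost 80 + fixed 7 = 87.
Compare {D1}: transport cost 97 + fixed 3 = 100.
All other subsets cost ≥ 68. Minimum total cost: 64.

64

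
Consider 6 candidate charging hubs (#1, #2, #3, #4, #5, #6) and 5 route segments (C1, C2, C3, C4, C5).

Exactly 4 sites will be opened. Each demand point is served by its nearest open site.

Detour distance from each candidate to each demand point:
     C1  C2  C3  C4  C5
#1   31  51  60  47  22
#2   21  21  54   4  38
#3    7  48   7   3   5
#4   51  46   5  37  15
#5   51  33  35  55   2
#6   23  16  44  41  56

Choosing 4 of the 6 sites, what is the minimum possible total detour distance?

Open {#3, #4, #5, #6}.
  C1→#3 7, C2→#6 16, C3→#4 5, C4→#3 3, C5→#5 2  ⇒ total 33.
Compare {#1, #3, #5, #6}: total 35.
Compare {#2, #3, #5, #6}: total 35.
No size-4 selection does better; minimum is 33.

33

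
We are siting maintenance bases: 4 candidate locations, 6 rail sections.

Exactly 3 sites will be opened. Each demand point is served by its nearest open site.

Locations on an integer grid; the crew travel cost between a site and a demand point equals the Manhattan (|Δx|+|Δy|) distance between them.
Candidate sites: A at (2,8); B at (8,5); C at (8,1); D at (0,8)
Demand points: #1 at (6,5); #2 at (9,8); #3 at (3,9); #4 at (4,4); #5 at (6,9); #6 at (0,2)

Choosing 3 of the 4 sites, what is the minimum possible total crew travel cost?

24

Open {A, B, D}.
  #1→B 2, #2→B 4, #3→A 2, #4→B 5, #5→A 5, #6→D 6  ⇒ total 24.
Compare {A, B, C}: total 26.
Compare {B, C, D}: total 27.
No size-3 selection does better; minimum is 24.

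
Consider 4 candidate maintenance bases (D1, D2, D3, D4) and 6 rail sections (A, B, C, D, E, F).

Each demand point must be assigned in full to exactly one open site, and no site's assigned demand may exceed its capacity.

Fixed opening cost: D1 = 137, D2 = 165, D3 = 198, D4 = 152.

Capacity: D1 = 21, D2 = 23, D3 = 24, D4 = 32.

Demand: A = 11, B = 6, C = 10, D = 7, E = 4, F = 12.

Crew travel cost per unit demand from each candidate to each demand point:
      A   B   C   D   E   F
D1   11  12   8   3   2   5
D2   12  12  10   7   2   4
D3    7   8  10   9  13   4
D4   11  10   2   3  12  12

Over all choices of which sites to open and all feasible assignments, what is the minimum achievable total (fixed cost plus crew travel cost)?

607

Open {D2, D4}; cheapest assignment that respects the capacities:
  D2 (cap 23, load 22): B, E, F — cost 6×12 + 4×2 + 12×4 = 128
  D4 (cap 32, load 28): A, C, D — cost 11×11 + 10×2 + 7×3 = 162
  Shipping 290, fixed 317 → total 607.
  Any other capacity-feasible assignment to {D2, D4} ships for at least 290.
Compare {D1, D4}: its best feasible assignment gives total 619.
Compare {D3, D4}: its best feasible assignment gives total 624.
Every other set of open sites that can feasibly serve all demand totals ≥ 619 even under its best assignment. Minimum: 607.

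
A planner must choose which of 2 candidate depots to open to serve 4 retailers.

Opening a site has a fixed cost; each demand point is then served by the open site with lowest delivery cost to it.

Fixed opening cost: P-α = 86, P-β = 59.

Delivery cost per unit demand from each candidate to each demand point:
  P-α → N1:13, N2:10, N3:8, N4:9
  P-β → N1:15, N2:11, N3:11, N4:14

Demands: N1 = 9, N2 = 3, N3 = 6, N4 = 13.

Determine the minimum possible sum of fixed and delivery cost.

Open {P-α}: assign each demand point to its cheapest open site.
  N1→P-α 9×13=117, N2→P-α 3×10=30, N3→P-α 6×8=48, N4→P-α 13×9=117
  delivery cost 312, fixed 86 → total 398.
Compare {P-α, P-β}: delivery cost 312 + fixed 145 = 457.
Compare {P-β}: delivery cost 416 + fixed 59 = 475.

398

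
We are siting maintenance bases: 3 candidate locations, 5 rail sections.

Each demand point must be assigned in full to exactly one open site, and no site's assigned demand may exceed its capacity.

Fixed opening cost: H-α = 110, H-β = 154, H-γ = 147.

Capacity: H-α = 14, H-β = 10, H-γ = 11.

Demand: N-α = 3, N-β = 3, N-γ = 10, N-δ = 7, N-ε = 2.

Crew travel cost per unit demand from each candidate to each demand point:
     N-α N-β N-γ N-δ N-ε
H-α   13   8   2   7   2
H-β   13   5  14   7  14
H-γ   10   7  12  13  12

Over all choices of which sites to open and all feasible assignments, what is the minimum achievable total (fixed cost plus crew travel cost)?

Open {H-α, H-β, H-γ}; cheapest assignment that respects the capacities:
  H-α (cap 14, load 12): N-γ, N-ε — cost 10×2 + 2×2 = 24
  H-β (cap 10, load 10): N-β, N-δ — cost 3×5 + 7×7 = 64
  H-γ (cap 11, load 3): N-α — cost 3×10 = 30
  Shipping 118, fixed 411 → total 529.
  Any other capacity-feasible assignment to {H-α, H-β, H-γ} ships for at least 118.
Total demand is 25; every other set of sites either has combined capacity below 25 or cannot fit the demands without splitting one across sites, so {H-α, H-β, H-γ} is the only feasible choice of open sites. Minimum: 529.

529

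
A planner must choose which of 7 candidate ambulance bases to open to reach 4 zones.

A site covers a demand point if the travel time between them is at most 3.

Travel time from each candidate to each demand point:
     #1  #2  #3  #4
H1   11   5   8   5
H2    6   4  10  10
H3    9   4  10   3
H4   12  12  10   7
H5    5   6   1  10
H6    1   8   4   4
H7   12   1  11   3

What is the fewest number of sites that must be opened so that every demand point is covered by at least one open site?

3

Coverage sets (demand points within 3 of each site):
  H1: {}
  H2: {}
  H3: {#4}
  H4: {}
  H5: {#3}
  H6: {#1}
  H7: {#2, #4}
No 2 sites suffice: every size-2 union leaves at least one demand point uncovered.
But {H5, H6, H7} covers everything, so the minimum is 3.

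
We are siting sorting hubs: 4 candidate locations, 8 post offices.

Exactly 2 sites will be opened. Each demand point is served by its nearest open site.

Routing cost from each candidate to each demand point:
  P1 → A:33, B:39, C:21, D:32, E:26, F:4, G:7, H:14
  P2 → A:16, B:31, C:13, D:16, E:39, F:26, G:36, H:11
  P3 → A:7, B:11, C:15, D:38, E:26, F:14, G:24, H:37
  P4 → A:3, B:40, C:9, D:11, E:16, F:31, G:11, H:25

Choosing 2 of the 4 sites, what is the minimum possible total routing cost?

100

Open {P3, P4}.
  A→P4 3, B→P3 11, C→P4 9, D→P4 11, E→P4 16, F→P3 14, G→P4 11, H→P4 25  ⇒ total 100.
Compare {P1, P4}: total 103.
Compare {P1, P3}: total 116.
No size-2 selection does better; minimum is 100.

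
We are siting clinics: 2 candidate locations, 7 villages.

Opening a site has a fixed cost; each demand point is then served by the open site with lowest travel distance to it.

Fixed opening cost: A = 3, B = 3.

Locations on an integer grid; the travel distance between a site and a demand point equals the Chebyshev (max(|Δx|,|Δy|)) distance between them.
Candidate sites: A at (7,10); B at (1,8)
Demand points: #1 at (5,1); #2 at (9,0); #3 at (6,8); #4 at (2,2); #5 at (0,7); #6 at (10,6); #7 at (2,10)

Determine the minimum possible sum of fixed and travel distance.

36

Open {A, B}: assign each demand point to its cheapest open site.
  #1→B 7, #2→B 8, #3→A 2, #4→B 6, #5→B 1, #6→A 4, #7→B 2
  travel distance 30, fixed 6 → total 36.
Compare {B}: travel distance 38 + fixed 3 = 41.
Compare {A}: travel distance 45 + fixed 3 = 48.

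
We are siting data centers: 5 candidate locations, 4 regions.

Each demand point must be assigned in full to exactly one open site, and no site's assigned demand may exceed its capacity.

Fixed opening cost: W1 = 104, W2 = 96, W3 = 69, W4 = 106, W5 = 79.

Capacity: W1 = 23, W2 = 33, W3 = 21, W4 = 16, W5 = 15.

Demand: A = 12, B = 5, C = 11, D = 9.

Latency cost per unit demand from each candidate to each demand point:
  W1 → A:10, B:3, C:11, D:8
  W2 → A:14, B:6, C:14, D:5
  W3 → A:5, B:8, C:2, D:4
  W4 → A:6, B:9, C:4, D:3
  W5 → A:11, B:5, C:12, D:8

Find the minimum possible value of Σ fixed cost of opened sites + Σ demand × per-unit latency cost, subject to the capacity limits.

Open {W3, W4}; cheapest assignment that respects the capacities:
  W3 (cap 21, load 21): A, D — cost 12×5 + 9×4 = 96
  W4 (cap 16, load 16): B, C — cost 5×9 + 11×4 = 89
  Shipping 185, fixed 175 → total 360.
  Any other capacity-feasible assignment to {W3, W4} ships for at least 185.
Compare {W1, W3}: its best feasible assignment gives total 366.
Compare {W3, W4, W5}: its best feasible assignment gives total 409.
Every other set of open sites that can feasibly serve all demand totals ≥ 366 even under its best assignment. Minimum: 360.

360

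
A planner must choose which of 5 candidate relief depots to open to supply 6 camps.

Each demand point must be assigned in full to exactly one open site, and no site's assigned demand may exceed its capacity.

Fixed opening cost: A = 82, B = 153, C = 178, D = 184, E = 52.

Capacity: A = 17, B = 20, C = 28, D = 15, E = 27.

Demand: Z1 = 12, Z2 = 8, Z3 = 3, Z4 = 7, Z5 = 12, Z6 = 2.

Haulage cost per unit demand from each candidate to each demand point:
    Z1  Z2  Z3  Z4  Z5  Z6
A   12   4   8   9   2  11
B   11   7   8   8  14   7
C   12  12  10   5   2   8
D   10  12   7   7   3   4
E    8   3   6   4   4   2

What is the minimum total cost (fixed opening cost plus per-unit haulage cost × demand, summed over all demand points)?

Open {A, E}; cheapest assignment that respects the capacities:
  A (cap 17, load 17): Z3, Z5, Z6 — cost 3×8 + 12×2 + 2×11 = 70
  E (cap 27, load 27): Z1, Z2, Z4 — cost 12×8 + 8×3 + 7×4 = 148
  Shipping 218, fixed 134 → total 352.
  Any other capacity-feasible assignment to {A, E} ships for at least 218.
Compare {C, E}: its best feasible assignment gives total 431.
Compare {B, E}: its best feasible assignment gives total 475.
Every other set of open sites that can feasibly serve all demand totals ≥ 431 even under its best assignment. Minimum: 352.

352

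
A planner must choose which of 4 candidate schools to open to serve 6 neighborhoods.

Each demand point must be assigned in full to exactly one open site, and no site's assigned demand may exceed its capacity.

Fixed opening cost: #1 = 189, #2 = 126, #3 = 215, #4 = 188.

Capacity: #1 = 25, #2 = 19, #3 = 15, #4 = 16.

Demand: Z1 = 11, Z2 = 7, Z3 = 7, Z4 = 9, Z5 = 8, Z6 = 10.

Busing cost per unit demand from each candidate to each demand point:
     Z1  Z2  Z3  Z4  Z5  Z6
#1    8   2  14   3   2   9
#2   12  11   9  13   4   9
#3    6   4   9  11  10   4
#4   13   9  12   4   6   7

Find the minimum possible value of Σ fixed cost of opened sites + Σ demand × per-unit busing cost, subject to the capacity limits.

806

Open {#1, #2, #3}; cheapest assignment that respects the capacities:
  #1 (cap 25, load 24): Z2, Z4, Z5 — cost 7×2 + 9×3 + 8×2 = 57
  #2 (cap 19, load 17): Z3, Z6 — cost 7×9 + 10×9 = 153
  #3 (cap 15, load 11): Z1 — cost 11×6 = 66
  Shipping 276, fixed 530 → total 806.
  Any other capacity-feasible assignment to {#1, #2, #3} ships for at least 276.
Compare {#1, #2, #4}: its best feasible assignment gives total 825.
Compare {#1, #3, #4}: its best feasible assignment gives total 898.
Every other set of open sites that can feasibly serve all demand totals ≥ 825 even under its best assignment. Minimum: 806.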